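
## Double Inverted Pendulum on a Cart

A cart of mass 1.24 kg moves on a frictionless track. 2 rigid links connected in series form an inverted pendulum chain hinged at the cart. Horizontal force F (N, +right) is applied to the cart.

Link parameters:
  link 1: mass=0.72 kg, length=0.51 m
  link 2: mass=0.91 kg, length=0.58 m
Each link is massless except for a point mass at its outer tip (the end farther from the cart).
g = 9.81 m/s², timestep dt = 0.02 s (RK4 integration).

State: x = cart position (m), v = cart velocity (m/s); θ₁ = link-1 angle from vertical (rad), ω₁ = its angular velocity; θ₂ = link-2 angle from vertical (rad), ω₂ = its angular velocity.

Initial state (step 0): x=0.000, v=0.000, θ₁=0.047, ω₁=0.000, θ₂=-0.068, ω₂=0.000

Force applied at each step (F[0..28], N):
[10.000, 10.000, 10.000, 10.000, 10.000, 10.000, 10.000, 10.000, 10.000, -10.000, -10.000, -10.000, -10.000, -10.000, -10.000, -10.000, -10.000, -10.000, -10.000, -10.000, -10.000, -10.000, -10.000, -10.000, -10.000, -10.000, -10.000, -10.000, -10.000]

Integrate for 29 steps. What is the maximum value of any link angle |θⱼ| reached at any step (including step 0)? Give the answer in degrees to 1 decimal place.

apply F[0]=+10.000 → step 1: x=0.001, v=0.149, θ₁=0.045, ω₁=-0.218, θ₂=-0.069, ω₂=-0.089
apply F[1]=+10.000 → step 2: x=0.006, v=0.300, θ₁=0.038, ω₁=-0.442, θ₂=-0.072, ω₂=-0.175
apply F[2]=+10.000 → step 3: x=0.013, v=0.452, θ₁=0.027, ω₁=-0.678, θ₂=-0.076, ω₂=-0.256
apply F[3]=+10.000 → step 4: x=0.024, v=0.609, θ₁=0.011, ω₁=-0.932, θ₂=-0.082, ω₂=-0.329
apply F[4]=+10.000 → step 5: x=0.038, v=0.770, θ₁=-0.010, ω₁=-1.209, θ₂=-0.089, ω₂=-0.390
apply F[5]=+10.000 → step 6: x=0.055, v=0.936, θ₁=-0.038, ω₁=-1.515, θ₂=-0.097, ω₂=-0.436
apply F[6]=+10.000 → step 7: x=0.075, v=1.109, θ₁=-0.071, ω₁=-1.854, θ₂=-0.106, ω₂=-0.466
apply F[7]=+10.000 → step 8: x=0.099, v=1.286, θ₁=-0.112, ω₁=-2.229, θ₂=-0.116, ω₂=-0.477
apply F[8]=+10.000 → step 9: x=0.127, v=1.466, θ₁=-0.161, ω₁=-2.635, θ₂=-0.125, ω₂=-0.471
apply F[9]=-10.000 → step 10: x=0.155, v=1.341, θ₁=-0.212, ω₁=-2.485, θ₂=-0.134, ω₂=-0.438
apply F[10]=-10.000 → step 11: x=0.181, v=1.227, θ₁=-0.260, ω₁=-2.394, θ₂=-0.143, ω₂=-0.379
apply F[11]=-10.000 → step 12: x=0.204, v=1.123, θ₁=-0.308, ω₁=-2.359, θ₂=-0.149, ω₂=-0.296
apply F[12]=-10.000 → step 13: x=0.226, v=1.027, θ₁=-0.355, ω₁=-2.373, θ₂=-0.154, ω₂=-0.189
apply F[13]=-10.000 → step 14: x=0.245, v=0.938, θ₁=-0.403, ω₁=-2.430, θ₂=-0.157, ω₂=-0.062
apply F[14]=-10.000 → step 15: x=0.263, v=0.852, θ₁=-0.452, ω₁=-2.526, θ₂=-0.157, ω₂=0.083
apply F[15]=-10.000 → step 16: x=0.279, v=0.768, θ₁=-0.504, ω₁=-2.652, θ₂=-0.153, ω₂=0.241
apply F[16]=-10.000 → step 17: x=0.294, v=0.684, θ₁=-0.559, ω₁=-2.802, θ₂=-0.147, ω₂=0.408
apply F[17]=-10.000 → step 18: x=0.307, v=0.596, θ₁=-0.616, ω₁=-2.969, θ₂=-0.137, ω₂=0.579
apply F[18]=-10.000 → step 19: x=0.318, v=0.504, θ₁=-0.678, ω₁=-3.146, θ₂=-0.124, ω₂=0.747
apply F[19]=-10.000 → step 20: x=0.327, v=0.406, θ₁=-0.742, ω₁=-3.330, θ₂=-0.107, ω₂=0.907
apply F[20]=-10.000 → step 21: x=0.334, v=0.300, θ₁=-0.811, ω₁=-3.516, θ₂=-0.088, ω₂=1.054
apply F[21]=-10.000 → step 22: x=0.339, v=0.185, θ₁=-0.883, ω₁=-3.704, θ₂=-0.065, ω₂=1.183
apply F[22]=-10.000 → step 23: x=0.341, v=0.062, θ₁=-0.959, ω₁=-3.893, θ₂=-0.040, ω₂=1.291
apply F[23]=-10.000 → step 24: x=0.341, v=-0.070, θ₁=-1.039, ω₁=-4.088, θ₂=-0.014, ω₂=1.376
apply F[24]=-10.000 → step 25: x=0.338, v=-0.212, θ₁=-1.122, ω₁=-4.291, θ₂=0.014, ω₂=1.432
apply F[25]=-10.000 → step 26: x=0.332, v=-0.365, θ₁=-1.210, ω₁=-4.508, θ₂=0.043, ω₂=1.459
apply F[26]=-10.000 → step 27: x=0.324, v=-0.529, θ₁=-1.303, ω₁=-4.747, θ₂=0.073, ω₂=1.450
apply F[27]=-10.000 → step 28: x=0.311, v=-0.707, θ₁=-1.401, ω₁=-5.018, θ₂=0.101, ω₂=1.401
apply F[28]=-10.000 → step 29: x=0.295, v=-0.901, θ₁=-1.504, ω₁=-5.331, θ₂=0.128, ω₂=1.303
Max |angle| over trajectory = 1.504 rad = 86.2°.

Answer: 86.2°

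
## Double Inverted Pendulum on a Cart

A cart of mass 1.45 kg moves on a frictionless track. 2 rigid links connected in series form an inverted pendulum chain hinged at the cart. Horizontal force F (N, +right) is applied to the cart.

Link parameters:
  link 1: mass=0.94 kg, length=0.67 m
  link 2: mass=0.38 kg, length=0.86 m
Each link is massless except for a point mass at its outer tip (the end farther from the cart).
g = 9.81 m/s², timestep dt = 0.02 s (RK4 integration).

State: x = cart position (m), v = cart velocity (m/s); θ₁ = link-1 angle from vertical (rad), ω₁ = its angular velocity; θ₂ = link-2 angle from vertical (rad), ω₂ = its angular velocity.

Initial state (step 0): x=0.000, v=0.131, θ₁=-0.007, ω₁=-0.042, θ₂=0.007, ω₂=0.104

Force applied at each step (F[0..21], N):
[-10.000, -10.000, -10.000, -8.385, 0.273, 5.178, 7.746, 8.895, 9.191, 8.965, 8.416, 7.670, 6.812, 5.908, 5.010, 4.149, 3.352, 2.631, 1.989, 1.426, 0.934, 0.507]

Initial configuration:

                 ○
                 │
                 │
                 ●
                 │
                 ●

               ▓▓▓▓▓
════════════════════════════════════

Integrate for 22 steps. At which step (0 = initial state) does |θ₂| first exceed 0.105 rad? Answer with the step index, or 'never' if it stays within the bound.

Answer: never

Derivation:
apply F[0]=-10.000 → step 1: x=0.001, v=-0.006, θ₁=-0.006, ω₁=0.158, θ₂=0.009, ω₂=0.109
apply F[1]=-10.000 → step 2: x=-0.000, v=-0.143, θ₁=-0.001, ω₁=0.361, θ₂=0.011, ω₂=0.113
apply F[2]=-10.000 → step 3: x=-0.004, v=-0.282, θ₁=0.009, ω₁=0.567, θ₂=0.014, ω₂=0.116
apply F[3]=-8.385 → step 4: x=-0.011, v=-0.400, θ₁=0.022, ω₁=0.748, θ₂=0.016, ω₂=0.116
apply F[4]=+0.273 → step 5: x=-0.019, v=-0.401, θ₁=0.037, ω₁=0.760, θ₂=0.018, ω₂=0.112
apply F[5]=+5.178 → step 6: x=-0.027, v=-0.337, θ₁=0.051, ω₁=0.681, θ₂=0.020, ω₂=0.104
apply F[6]=+7.746 → step 7: x=-0.032, v=-0.241, θ₁=0.064, ω₁=0.558, θ₂=0.022, ω₂=0.093
apply F[7]=+8.895 → step 8: x=-0.036, v=-0.131, θ₁=0.073, ω₁=0.420, θ₂=0.024, ω₂=0.078
apply F[8]=+9.191 → step 9: x=-0.038, v=-0.018, θ₁=0.080, ω₁=0.281, θ₂=0.026, ω₂=0.061
apply F[9]=+8.965 → step 10: x=-0.037, v=0.090, θ₁=0.085, ω₁=0.151, θ₂=0.027, ω₂=0.042
apply F[10]=+8.416 → step 11: x=-0.034, v=0.191, θ₁=0.087, ω₁=0.034, θ₂=0.027, ω₂=0.022
apply F[11]=+7.670 → step 12: x=-0.029, v=0.280, θ₁=0.086, ω₁=-0.067, θ₂=0.027, ω₂=0.003
apply F[12]=+6.812 → step 13: x=-0.023, v=0.359, θ₁=0.084, ω₁=-0.151, θ₂=0.027, ω₂=-0.016
apply F[13]=+5.908 → step 14: x=-0.015, v=0.425, θ₁=0.080, ω₁=-0.220, θ₂=0.027, ω₂=-0.034
apply F[14]=+5.010 → step 15: x=-0.006, v=0.480, θ₁=0.075, ω₁=-0.272, θ₂=0.026, ω₂=-0.051
apply F[15]=+4.149 → step 16: x=0.004, v=0.524, θ₁=0.070, ω₁=-0.311, θ₂=0.025, ω₂=-0.066
apply F[16]=+3.352 → step 17: x=0.015, v=0.559, θ₁=0.063, ω₁=-0.338, θ₂=0.023, ω₂=-0.080
apply F[17]=+2.631 → step 18: x=0.026, v=0.584, θ₁=0.056, ω₁=-0.355, θ₂=0.022, ω₂=-0.092
apply F[18]=+1.989 → step 19: x=0.038, v=0.603, θ₁=0.049, ω₁=-0.362, θ₂=0.020, ω₂=-0.102
apply F[19]=+1.426 → step 20: x=0.050, v=0.614, θ₁=0.042, ω₁=-0.363, θ₂=0.018, ω₂=-0.110
apply F[20]=+0.934 → step 21: x=0.063, v=0.620, θ₁=0.035, ω₁=-0.359, θ₂=0.015, ω₂=-0.117
apply F[21]=+0.507 → step 22: x=0.075, v=0.622, θ₁=0.027, ω₁=-0.350, θ₂=0.013, ω₂=-0.123
max |θ₂| = 0.027 ≤ 0.105 over all 23 states.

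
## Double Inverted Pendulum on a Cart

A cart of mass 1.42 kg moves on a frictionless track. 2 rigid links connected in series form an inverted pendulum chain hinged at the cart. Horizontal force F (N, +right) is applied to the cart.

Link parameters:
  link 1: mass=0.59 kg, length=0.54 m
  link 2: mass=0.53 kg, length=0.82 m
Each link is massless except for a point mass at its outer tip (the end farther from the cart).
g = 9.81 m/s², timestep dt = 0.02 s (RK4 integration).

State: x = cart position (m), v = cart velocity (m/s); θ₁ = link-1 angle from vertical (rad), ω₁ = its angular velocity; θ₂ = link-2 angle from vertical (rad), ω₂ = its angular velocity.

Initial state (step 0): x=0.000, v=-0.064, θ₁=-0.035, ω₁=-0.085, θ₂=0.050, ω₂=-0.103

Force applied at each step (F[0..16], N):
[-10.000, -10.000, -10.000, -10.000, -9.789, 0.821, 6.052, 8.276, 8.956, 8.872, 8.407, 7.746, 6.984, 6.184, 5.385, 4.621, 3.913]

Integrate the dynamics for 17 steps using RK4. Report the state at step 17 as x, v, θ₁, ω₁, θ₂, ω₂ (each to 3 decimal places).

apply F[0]=-10.000 → step 1: x=-0.003, v=-0.199, θ₁=-0.035, ω₁=0.125, θ₂=0.048, ω₂=-0.064
apply F[1]=-10.000 → step 2: x=-0.008, v=-0.335, θ₁=-0.030, ω₁=0.338, θ₂=0.047, ω₂=-0.027
apply F[2]=-10.000 → step 3: x=-0.016, v=-0.472, θ₁=-0.021, ω₁=0.558, θ₂=0.047, ω₂=0.006
apply F[3]=-10.000 → step 4: x=-0.027, v=-0.610, θ₁=-0.008, ω₁=0.789, θ₂=0.048, ω₂=0.034
apply F[4]=-9.789 → step 5: x=-0.040, v=-0.749, θ₁=0.011, ω₁=1.031, θ₂=0.049, ω₂=0.054
apply F[5]=+0.821 → step 6: x=-0.055, v=-0.740, θ₁=0.031, ω₁=1.014, θ₂=0.050, ω₂=0.066
apply F[6]=+6.052 → step 7: x=-0.069, v=-0.661, θ₁=0.050, ω₁=0.879, θ₂=0.051, ω₂=0.070
apply F[7]=+8.276 → step 8: x=-0.081, v=-0.553, θ₁=0.066, ω₁=0.703, θ₂=0.053, ω₂=0.068
apply F[8]=+8.956 → step 9: x=-0.091, v=-0.438, θ₁=0.078, ω₁=0.524, θ₂=0.054, ω₂=0.059
apply F[9]=+8.872 → step 10: x=-0.099, v=-0.327, θ₁=0.087, ω₁=0.357, θ₂=0.055, ω₂=0.046
apply F[10]=+8.407 → step 11: x=-0.105, v=-0.223, θ₁=0.092, ω₁=0.209, θ₂=0.056, ω₂=0.029
apply F[11]=+7.746 → step 12: x=-0.108, v=-0.129, θ₁=0.095, ω₁=0.083, θ₂=0.056, ω₂=0.011
apply F[12]=+6.984 → step 13: x=-0.110, v=-0.046, θ₁=0.096, ω₁=-0.022, θ₂=0.056, ω₂=-0.007
apply F[13]=+6.184 → step 14: x=-0.110, v=0.026, θ₁=0.095, ω₁=-0.107, θ₂=0.056, ω₂=-0.026
apply F[14]=+5.385 → step 15: x=-0.109, v=0.088, θ₁=0.092, ω₁=-0.173, θ₂=0.055, ω₂=-0.043
apply F[15]=+4.621 → step 16: x=-0.107, v=0.138, θ₁=0.088, ω₁=-0.223, θ₂=0.054, ω₂=-0.060
apply F[16]=+3.913 → step 17: x=-0.103, v=0.180, θ₁=0.083, ω₁=-0.258, θ₂=0.053, ω₂=-0.074

Answer: x=-0.103, v=0.180, θ₁=0.083, ω₁=-0.258, θ₂=0.053, ω₂=-0.074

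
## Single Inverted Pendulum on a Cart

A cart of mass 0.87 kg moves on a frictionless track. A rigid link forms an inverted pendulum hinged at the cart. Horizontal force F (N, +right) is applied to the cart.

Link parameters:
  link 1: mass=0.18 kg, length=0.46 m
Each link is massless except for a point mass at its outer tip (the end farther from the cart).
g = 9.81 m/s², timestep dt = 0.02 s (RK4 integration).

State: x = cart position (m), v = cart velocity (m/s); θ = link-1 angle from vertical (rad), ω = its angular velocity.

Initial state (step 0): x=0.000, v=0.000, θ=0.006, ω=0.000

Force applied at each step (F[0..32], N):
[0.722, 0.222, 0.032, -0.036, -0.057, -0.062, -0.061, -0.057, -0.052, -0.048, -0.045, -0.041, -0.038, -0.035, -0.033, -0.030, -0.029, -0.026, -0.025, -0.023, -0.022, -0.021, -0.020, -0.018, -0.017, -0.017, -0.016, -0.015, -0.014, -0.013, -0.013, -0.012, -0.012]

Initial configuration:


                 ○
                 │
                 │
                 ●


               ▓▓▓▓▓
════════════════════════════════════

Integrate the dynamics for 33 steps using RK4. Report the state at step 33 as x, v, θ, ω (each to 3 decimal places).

Answer: x=0.006, v=0.001, θ=-0.001, ω=0.001

Derivation:
apply F[0]=+0.722 → step 1: x=0.000, v=0.016, θ=0.006, ω=-0.033
apply F[1]=+0.222 → step 2: x=0.001, v=0.021, θ=0.005, ω=-0.041
apply F[2]=+0.032 → step 3: x=0.001, v=0.022, θ=0.004, ω=-0.041
apply F[3]=-0.036 → step 4: x=0.001, v=0.021, θ=0.003, ω=-0.037
apply F[4]=-0.057 → step 5: x=0.002, v=0.019, θ=0.003, ω=-0.033
apply F[5]=-0.062 → step 6: x=0.002, v=0.018, θ=0.002, ω=-0.028
apply F[6]=-0.061 → step 7: x=0.003, v=0.016, θ=0.002, ω=-0.024
apply F[7]=-0.057 → step 8: x=0.003, v=0.015, θ=0.001, ω=-0.021
apply F[8]=-0.052 → step 9: x=0.003, v=0.014, θ=0.001, ω=-0.018
apply F[9]=-0.048 → step 10: x=0.003, v=0.013, θ=0.000, ω=-0.015
apply F[10]=-0.045 → step 11: x=0.004, v=0.012, θ=0.000, ω=-0.013
apply F[11]=-0.041 → step 12: x=0.004, v=0.011, θ=-0.000, ω=-0.011
apply F[12]=-0.038 → step 13: x=0.004, v=0.010, θ=-0.000, ω=-0.009
apply F[13]=-0.035 → step 14: x=0.004, v=0.009, θ=-0.001, ω=-0.008
apply F[14]=-0.033 → step 15: x=0.004, v=0.008, θ=-0.001, ω=-0.006
apply F[15]=-0.030 → step 16: x=0.005, v=0.008, θ=-0.001, ω=-0.005
apply F[16]=-0.029 → step 17: x=0.005, v=0.007, θ=-0.001, ω=-0.004
apply F[17]=-0.026 → step 18: x=0.005, v=0.006, θ=-0.001, ω=-0.003
apply F[18]=-0.025 → step 19: x=0.005, v=0.006, θ=-0.001, ω=-0.003
apply F[19]=-0.023 → step 20: x=0.005, v=0.005, θ=-0.001, ω=-0.002
apply F[20]=-0.022 → step 21: x=0.005, v=0.005, θ=-0.001, ω=-0.001
apply F[21]=-0.021 → step 22: x=0.005, v=0.005, θ=-0.001, ω=-0.001
apply F[22]=-0.020 → step 23: x=0.005, v=0.004, θ=-0.001, ω=-0.000
apply F[23]=-0.018 → step 24: x=0.005, v=0.004, θ=-0.001, ω=-0.000
apply F[24]=-0.017 → step 25: x=0.006, v=0.003, θ=-0.001, ω=0.000
apply F[25]=-0.017 → step 26: x=0.006, v=0.003, θ=-0.001, ω=0.000
apply F[26]=-0.016 → step 27: x=0.006, v=0.003, θ=-0.001, ω=0.001
apply F[27]=-0.015 → step 28: x=0.006, v=0.002, θ=-0.001, ω=0.001
apply F[28]=-0.014 → step 29: x=0.006, v=0.002, θ=-0.001, ω=0.001
apply F[29]=-0.013 → step 30: x=0.006, v=0.002, θ=-0.001, ω=0.001
apply F[30]=-0.013 → step 31: x=0.006, v=0.002, θ=-0.001, ω=0.001
apply F[31]=-0.012 → step 32: x=0.006, v=0.001, θ=-0.001, ω=0.001
apply F[32]=-0.012 → step 33: x=0.006, v=0.001, θ=-0.001, ω=0.001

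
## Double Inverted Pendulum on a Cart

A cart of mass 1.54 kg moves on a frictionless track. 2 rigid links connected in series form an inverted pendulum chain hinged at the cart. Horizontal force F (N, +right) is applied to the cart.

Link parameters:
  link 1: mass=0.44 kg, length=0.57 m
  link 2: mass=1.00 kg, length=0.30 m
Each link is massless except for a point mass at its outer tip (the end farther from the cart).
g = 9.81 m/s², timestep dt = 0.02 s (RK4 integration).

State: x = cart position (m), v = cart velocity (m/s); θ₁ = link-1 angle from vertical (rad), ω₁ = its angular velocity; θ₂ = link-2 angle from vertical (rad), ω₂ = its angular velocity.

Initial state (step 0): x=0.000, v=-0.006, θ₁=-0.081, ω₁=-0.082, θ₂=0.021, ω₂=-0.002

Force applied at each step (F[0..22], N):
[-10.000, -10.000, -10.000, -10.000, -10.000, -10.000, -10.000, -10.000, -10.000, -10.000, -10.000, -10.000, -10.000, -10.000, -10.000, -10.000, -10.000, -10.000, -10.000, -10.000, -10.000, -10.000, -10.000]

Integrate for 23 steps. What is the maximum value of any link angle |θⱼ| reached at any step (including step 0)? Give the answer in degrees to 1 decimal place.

Answer: 84.8°

Derivation:
apply F[0]=-10.000 → step 1: x=-0.001, v=-0.121, θ₁=-0.082, ω₁=0.009, θ₂=0.023, ω₂=0.223
apply F[1]=-10.000 → step 2: x=-0.005, v=-0.235, θ₁=-0.081, ω₁=0.097, θ₂=0.030, ω₂=0.456
apply F[2]=-10.000 → step 3: x=-0.011, v=-0.351, θ₁=-0.078, ω₁=0.182, θ₂=0.042, ω₂=0.702
apply F[3]=-10.000 → step 4: x=-0.019, v=-0.467, θ₁=-0.073, ω₁=0.264, θ₂=0.058, ω₂=0.967
apply F[4]=-10.000 → step 5: x=-0.029, v=-0.584, θ₁=-0.067, ω₁=0.342, θ₂=0.080, ω₂=1.254
apply F[5]=-10.000 → step 6: x=-0.042, v=-0.703, θ₁=-0.060, ω₁=0.418, θ₂=0.108, ω₂=1.567
apply F[6]=-10.000 → step 7: x=-0.058, v=-0.824, θ₁=-0.051, ω₁=0.491, θ₂=0.143, ω₂=1.910
apply F[7]=-10.000 → step 8: x=-0.075, v=-0.947, θ₁=-0.040, ω₁=0.565, θ₂=0.185, ω₂=2.282
apply F[8]=-10.000 → step 9: x=-0.095, v=-1.072, θ₁=-0.028, ω₁=0.642, θ₂=0.235, ω₂=2.679
apply F[9]=-10.000 → step 10: x=-0.118, v=-1.199, θ₁=-0.014, ω₁=0.729, θ₂=0.292, ω₂=3.094
apply F[10]=-10.000 → step 11: x=-0.143, v=-1.328, θ₁=0.001, ω₁=0.834, θ₂=0.358, ω₂=3.514
apply F[11]=-10.000 → step 12: x=-0.171, v=-1.459, θ₁=0.019, ω₁=0.966, θ₂=0.433, ω₂=3.924
apply F[12]=-10.000 → step 13: x=-0.202, v=-1.591, θ₁=0.040, ω₁=1.136, θ₂=0.515, ω₂=4.306
apply F[13]=-10.000 → step 14: x=-0.235, v=-1.724, θ₁=0.065, ω₁=1.349, θ₂=0.605, ω₂=4.645
apply F[14]=-10.000 → step 15: x=-0.271, v=-1.857, θ₁=0.094, ω₁=1.614, θ₂=0.701, ω₂=4.927
apply F[15]=-10.000 → step 16: x=-0.309, v=-1.991, θ₁=0.130, ω₁=1.933, θ₂=0.801, ω₂=5.141
apply F[16]=-10.000 → step 17: x=-0.350, v=-2.123, θ₁=0.172, ω₁=2.306, θ₂=0.906, ω₂=5.273
apply F[17]=-10.000 → step 18: x=-0.394, v=-2.254, θ₁=0.222, ω₁=2.730, θ₂=1.012, ω₂=5.309
apply F[18]=-10.000 → step 19: x=-0.440, v=-2.381, θ₁=0.282, ω₁=3.200, θ₂=1.117, ω₂=5.231
apply F[19]=-10.000 → step 20: x=-0.489, v=-2.503, θ₁=0.351, ω₁=3.707, θ₂=1.220, ω₂=5.017
apply F[20]=-10.000 → step 21: x=-0.541, v=-2.617, θ₁=0.430, ω₁=4.242, θ₂=1.317, ω₂=4.644
apply F[21]=-10.000 → step 22: x=-0.594, v=-2.719, θ₁=0.520, ω₁=4.795, θ₂=1.405, ω₂=4.089
apply F[22]=-10.000 → step 23: x=-0.649, v=-2.803, θ₁=0.622, ω₁=5.361, θ₂=1.479, ω₂=3.331
Max |angle| over trajectory = 1.479 rad = 84.8°.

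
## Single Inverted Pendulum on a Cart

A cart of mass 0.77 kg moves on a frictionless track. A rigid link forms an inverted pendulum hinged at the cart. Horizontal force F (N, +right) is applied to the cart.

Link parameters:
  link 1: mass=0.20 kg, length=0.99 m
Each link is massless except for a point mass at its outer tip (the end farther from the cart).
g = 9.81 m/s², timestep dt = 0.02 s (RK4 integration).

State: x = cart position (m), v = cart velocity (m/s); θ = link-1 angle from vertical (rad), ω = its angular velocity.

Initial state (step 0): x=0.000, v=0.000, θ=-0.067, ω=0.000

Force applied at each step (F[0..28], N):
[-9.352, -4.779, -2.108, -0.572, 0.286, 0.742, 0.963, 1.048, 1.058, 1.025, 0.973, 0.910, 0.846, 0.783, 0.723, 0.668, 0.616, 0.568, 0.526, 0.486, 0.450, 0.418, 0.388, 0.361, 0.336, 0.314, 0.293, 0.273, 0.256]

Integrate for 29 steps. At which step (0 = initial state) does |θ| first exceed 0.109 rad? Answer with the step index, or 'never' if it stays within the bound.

apply F[0]=-9.352 → step 1: x=-0.002, v=-0.239, θ=-0.065, ω=0.228
apply F[1]=-4.779 → step 2: x=-0.008, v=-0.360, θ=-0.059, ω=0.338
apply F[2]=-2.108 → step 3: x=-0.016, v=-0.412, θ=-0.052, ω=0.379
apply F[3]=-0.572 → step 4: x=-0.024, v=-0.425, θ=-0.044, ω=0.382
apply F[4]=+0.286 → step 5: x=-0.033, v=-0.415, θ=-0.037, ω=0.364
apply F[5]=+0.742 → step 6: x=-0.041, v=-0.394, θ=-0.030, ω=0.337
apply F[6]=+0.963 → step 7: x=-0.049, v=-0.368, θ=-0.023, ω=0.305
apply F[7]=+1.048 → step 8: x=-0.056, v=-0.340, θ=-0.018, ω=0.272
apply F[8]=+1.058 → step 9: x=-0.062, v=-0.311, θ=-0.013, ω=0.241
apply F[9]=+1.025 → step 10: x=-0.068, v=-0.284, θ=-0.008, ω=0.211
apply F[10]=+0.973 → step 11: x=-0.074, v=-0.259, θ=-0.004, ω=0.184
apply F[11]=+0.910 → step 12: x=-0.078, v=-0.235, θ=-0.001, ω=0.160
apply F[12]=+0.846 → step 13: x=-0.083, v=-0.213, θ=0.002, ω=0.138
apply F[13]=+0.783 → step 14: x=-0.087, v=-0.193, θ=0.005, ω=0.118
apply F[14]=+0.723 → step 15: x=-0.091, v=-0.174, θ=0.007, ω=0.101
apply F[15]=+0.668 → step 16: x=-0.094, v=-0.157, θ=0.009, ω=0.085
apply F[16]=+0.616 → step 17: x=-0.097, v=-0.142, θ=0.011, ω=0.072
apply F[17]=+0.568 → step 18: x=-0.100, v=-0.128, θ=0.012, ω=0.059
apply F[18]=+0.526 → step 19: x=-0.102, v=-0.115, θ=0.013, ω=0.049
apply F[19]=+0.486 → step 20: x=-0.104, v=-0.103, θ=0.014, ω=0.039
apply F[20]=+0.450 → step 21: x=-0.106, v=-0.092, θ=0.015, ω=0.031
apply F[21]=+0.418 → step 22: x=-0.108, v=-0.082, θ=0.015, ω=0.024
apply F[22]=+0.388 → step 23: x=-0.109, v=-0.072, θ=0.015, ω=0.017
apply F[23]=+0.361 → step 24: x=-0.111, v=-0.064, θ=0.016, ω=0.012
apply F[24]=+0.336 → step 25: x=-0.112, v=-0.056, θ=0.016, ω=0.007
apply F[25]=+0.314 → step 26: x=-0.113, v=-0.048, θ=0.016, ω=0.003
apply F[26]=+0.293 → step 27: x=-0.114, v=-0.042, θ=0.016, ω=-0.001
apply F[27]=+0.273 → step 28: x=-0.115, v=-0.035, θ=0.016, ω=-0.004
apply F[28]=+0.256 → step 29: x=-0.115, v=-0.030, θ=0.016, ω=-0.007
max |θ| = 0.067 ≤ 0.109 over all 30 states.

Answer: never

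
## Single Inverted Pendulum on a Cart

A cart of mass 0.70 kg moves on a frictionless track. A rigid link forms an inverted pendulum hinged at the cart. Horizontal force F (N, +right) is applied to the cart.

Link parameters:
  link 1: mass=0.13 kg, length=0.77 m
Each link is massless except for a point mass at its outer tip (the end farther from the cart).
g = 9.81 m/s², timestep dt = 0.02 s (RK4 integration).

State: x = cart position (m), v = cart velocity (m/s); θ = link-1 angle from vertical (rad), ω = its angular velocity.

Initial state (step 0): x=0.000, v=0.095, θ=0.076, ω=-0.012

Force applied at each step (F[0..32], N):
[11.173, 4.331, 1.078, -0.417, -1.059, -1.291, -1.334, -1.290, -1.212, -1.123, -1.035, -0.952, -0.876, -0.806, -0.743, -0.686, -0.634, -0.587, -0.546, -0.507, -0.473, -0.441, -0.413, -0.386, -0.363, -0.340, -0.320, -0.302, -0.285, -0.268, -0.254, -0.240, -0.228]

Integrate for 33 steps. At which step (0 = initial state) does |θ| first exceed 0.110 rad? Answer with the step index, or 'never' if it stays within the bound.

Answer: never

Derivation:
apply F[0]=+11.173 → step 1: x=0.005, v=0.411, θ=0.072, ω=-0.403
apply F[1]=+4.331 → step 2: x=0.014, v=0.532, θ=0.062, ω=-0.542
apply F[2]=+1.078 → step 3: x=0.025, v=0.561, θ=0.051, ω=-0.565
apply F[3]=-0.417 → step 4: x=0.037, v=0.548, θ=0.040, ω=-0.536
apply F[4]=-1.059 → step 5: x=0.047, v=0.516, θ=0.030, ω=-0.486
apply F[5]=-1.291 → step 6: x=0.057, v=0.478, θ=0.021, ω=-0.431
apply F[6]=-1.334 → step 7: x=0.066, v=0.440, θ=0.013, ω=-0.376
apply F[7]=-1.290 → step 8: x=0.075, v=0.402, θ=0.006, ω=-0.325
apply F[8]=-1.212 → step 9: x=0.082, v=0.368, θ=-0.000, ω=-0.280
apply F[9]=-1.123 → step 10: x=0.089, v=0.336, θ=-0.005, ω=-0.239
apply F[10]=-1.035 → step 11: x=0.096, v=0.306, θ=-0.010, ω=-0.203
apply F[11]=-0.952 → step 12: x=0.102, v=0.280, θ=-0.014, ω=-0.171
apply F[12]=-0.876 → step 13: x=0.107, v=0.255, θ=-0.017, ω=-0.143
apply F[13]=-0.806 → step 14: x=0.112, v=0.233, θ=-0.019, ω=-0.119
apply F[14]=-0.743 → step 15: x=0.116, v=0.212, θ=-0.021, ω=-0.097
apply F[15]=-0.686 → step 16: x=0.120, v=0.194, θ=-0.023, ω=-0.078
apply F[16]=-0.634 → step 17: x=0.124, v=0.176, θ=-0.025, ω=-0.062
apply F[17]=-0.587 → step 18: x=0.128, v=0.160, θ=-0.026, ω=-0.048
apply F[18]=-0.546 → step 19: x=0.131, v=0.146, θ=-0.026, ω=-0.036
apply F[19]=-0.507 → step 20: x=0.133, v=0.132, θ=-0.027, ω=-0.025
apply F[20]=-0.473 → step 21: x=0.136, v=0.120, θ=-0.028, ω=-0.016
apply F[21]=-0.441 → step 22: x=0.138, v=0.108, θ=-0.028, ω=-0.008
apply F[22]=-0.413 → step 23: x=0.140, v=0.097, θ=-0.028, ω=-0.001
apply F[23]=-0.386 → step 24: x=0.142, v=0.087, θ=-0.028, ω=0.005
apply F[24]=-0.363 → step 25: x=0.144, v=0.078, θ=-0.028, ω=0.010
apply F[25]=-0.340 → step 26: x=0.145, v=0.069, θ=-0.027, ω=0.015
apply F[26]=-0.320 → step 27: x=0.147, v=0.061, θ=-0.027, ω=0.018
apply F[27]=-0.302 → step 28: x=0.148, v=0.054, θ=-0.027, ω=0.021
apply F[28]=-0.285 → step 29: x=0.149, v=0.046, θ=-0.026, ω=0.024
apply F[29]=-0.268 → step 30: x=0.150, v=0.040, θ=-0.026, ω=0.026
apply F[30]=-0.254 → step 31: x=0.150, v=0.033, θ=-0.025, ω=0.028
apply F[31]=-0.240 → step 32: x=0.151, v=0.027, θ=-0.025, ω=0.029
apply F[32]=-0.228 → step 33: x=0.151, v=0.022, θ=-0.024, ω=0.030
max |θ| = 0.076 ≤ 0.110 over all 34 states.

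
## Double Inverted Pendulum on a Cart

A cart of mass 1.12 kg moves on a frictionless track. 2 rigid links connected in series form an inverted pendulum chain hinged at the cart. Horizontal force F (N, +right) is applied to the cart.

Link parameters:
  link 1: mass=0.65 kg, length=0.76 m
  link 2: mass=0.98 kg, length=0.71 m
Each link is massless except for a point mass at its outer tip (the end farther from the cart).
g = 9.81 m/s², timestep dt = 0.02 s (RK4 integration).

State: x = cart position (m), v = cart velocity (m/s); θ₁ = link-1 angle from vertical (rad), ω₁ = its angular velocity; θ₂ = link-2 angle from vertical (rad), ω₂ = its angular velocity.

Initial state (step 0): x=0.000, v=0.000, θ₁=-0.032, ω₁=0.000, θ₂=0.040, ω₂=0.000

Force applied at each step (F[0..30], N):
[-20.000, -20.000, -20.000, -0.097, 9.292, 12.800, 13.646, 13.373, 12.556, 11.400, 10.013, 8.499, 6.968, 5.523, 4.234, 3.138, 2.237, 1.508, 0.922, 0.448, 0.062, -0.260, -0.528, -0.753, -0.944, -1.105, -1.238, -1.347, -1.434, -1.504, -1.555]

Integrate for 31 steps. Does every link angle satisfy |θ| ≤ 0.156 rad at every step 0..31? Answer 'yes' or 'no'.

Answer: yes

Derivation:
apply F[0]=-20.000 → step 1: x=-0.003, v=-0.348, θ₁=-0.028, ω₁=0.421, θ₂=0.041, ω₂=0.051
apply F[1]=-20.000 → step 2: x=-0.014, v=-0.699, θ₁=-0.015, ω₁=0.852, θ₂=0.042, ω₂=0.095
apply F[2]=-20.000 → step 3: x=-0.031, v=-1.055, θ₁=0.006, ω₁=1.302, θ₂=0.044, ω₂=0.126
apply F[3]=-0.097 → step 4: x=-0.053, v=-1.061, θ₁=0.032, ω₁=1.307, θ₂=0.047, ω₂=0.141
apply F[4]=+9.292 → step 5: x=-0.072, v=-0.907, θ₁=0.057, ω₁=1.115, θ₂=0.050, ω₂=0.143
apply F[5]=+12.800 → step 6: x=-0.088, v=-0.697, θ₁=0.076, ω₁=0.863, θ₂=0.053, ω₂=0.133
apply F[6]=+13.646 → step 7: x=-0.100, v=-0.479, θ₁=0.091, ω₁=0.610, θ₂=0.055, ω₂=0.111
apply F[7]=+13.373 → step 8: x=-0.108, v=-0.270, θ₁=0.101, ω₁=0.378, θ₂=0.057, ω₂=0.080
apply F[8]=+12.556 → step 9: x=-0.111, v=-0.078, θ₁=0.106, ω₁=0.173, θ₂=0.058, ω₂=0.045
apply F[9]=+11.400 → step 10: x=-0.111, v=0.093, θ₁=0.108, ω₁=-0.001, θ₂=0.059, ω₂=0.009
apply F[10]=+10.013 → step 11: x=-0.108, v=0.239, θ₁=0.107, ω₁=-0.144, θ₂=0.059, ω₂=-0.028
apply F[11]=+8.499 → step 12: x=-0.102, v=0.359, θ₁=0.103, ω₁=-0.255, θ₂=0.058, ω₂=-0.062
apply F[12]=+6.968 → step 13: x=-0.093, v=0.454, θ₁=0.097, ω₁=-0.337, θ₂=0.056, ω₂=-0.092
apply F[13]=+5.523 → step 14: x=-0.084, v=0.526, θ₁=0.090, ω₁=-0.392, θ₂=0.054, ω₂=-0.119
apply F[14]=+4.234 → step 15: x=-0.073, v=0.577, θ₁=0.081, ω₁=-0.424, θ₂=0.051, ω₂=-0.142
apply F[15]=+3.138 → step 16: x=-0.061, v=0.611, θ₁=0.073, ω₁=-0.438, θ₂=0.048, ω₂=-0.161
apply F[16]=+2.237 → step 17: x=-0.048, v=0.632, θ₁=0.064, ω₁=-0.439, θ₂=0.045, ω₂=-0.176
apply F[17]=+1.508 → step 18: x=-0.036, v=0.642, θ₁=0.055, ω₁=-0.431, θ₂=0.041, ω₂=-0.187
apply F[18]=+0.922 → step 19: x=-0.023, v=0.644, θ₁=0.047, ω₁=-0.416, θ₂=0.037, ω₂=-0.195
apply F[19]=+0.448 → step 20: x=-0.010, v=0.640, θ₁=0.039, ω₁=-0.397, θ₂=0.034, ω₂=-0.200
apply F[20]=+0.062 → step 21: x=0.003, v=0.631, θ₁=0.031, ω₁=-0.375, θ₂=0.030, ω₂=-0.202
apply F[21]=-0.260 → step 22: x=0.015, v=0.619, θ₁=0.024, ω₁=-0.352, θ₂=0.025, ω₂=-0.202
apply F[22]=-0.528 → step 23: x=0.027, v=0.604, θ₁=0.017, ω₁=-0.328, θ₂=0.021, ω₂=-0.200
apply F[23]=-0.753 → step 24: x=0.039, v=0.586, θ₁=0.011, ω₁=-0.304, θ₂=0.017, ω₂=-0.196
apply F[24]=-0.944 → step 25: x=0.051, v=0.567, θ₁=0.005, ω₁=-0.280, θ₂=0.014, ω₂=-0.191
apply F[25]=-1.105 → step 26: x=0.062, v=0.547, θ₁=-0.000, ω₁=-0.256, θ₂=0.010, ω₂=-0.184
apply F[26]=-1.238 → step 27: x=0.073, v=0.526, θ₁=-0.005, ω₁=-0.233, θ₂=0.006, ω₂=-0.177
apply F[27]=-1.347 → step 28: x=0.083, v=0.504, θ₁=-0.010, ω₁=-0.211, θ₂=0.003, ω₂=-0.169
apply F[28]=-1.434 → step 29: x=0.093, v=0.481, θ₁=-0.014, ω₁=-0.189, θ₂=-0.001, ω₂=-0.160
apply F[29]=-1.504 → step 30: x=0.102, v=0.459, θ₁=-0.017, ω₁=-0.169, θ₂=-0.004, ω₂=-0.150
apply F[30]=-1.555 → step 31: x=0.111, v=0.437, θ₁=-0.021, ω₁=-0.150, θ₂=-0.007, ω₂=-0.141
Max |angle| over trajectory = 0.108 rad; bound = 0.156 → within bound.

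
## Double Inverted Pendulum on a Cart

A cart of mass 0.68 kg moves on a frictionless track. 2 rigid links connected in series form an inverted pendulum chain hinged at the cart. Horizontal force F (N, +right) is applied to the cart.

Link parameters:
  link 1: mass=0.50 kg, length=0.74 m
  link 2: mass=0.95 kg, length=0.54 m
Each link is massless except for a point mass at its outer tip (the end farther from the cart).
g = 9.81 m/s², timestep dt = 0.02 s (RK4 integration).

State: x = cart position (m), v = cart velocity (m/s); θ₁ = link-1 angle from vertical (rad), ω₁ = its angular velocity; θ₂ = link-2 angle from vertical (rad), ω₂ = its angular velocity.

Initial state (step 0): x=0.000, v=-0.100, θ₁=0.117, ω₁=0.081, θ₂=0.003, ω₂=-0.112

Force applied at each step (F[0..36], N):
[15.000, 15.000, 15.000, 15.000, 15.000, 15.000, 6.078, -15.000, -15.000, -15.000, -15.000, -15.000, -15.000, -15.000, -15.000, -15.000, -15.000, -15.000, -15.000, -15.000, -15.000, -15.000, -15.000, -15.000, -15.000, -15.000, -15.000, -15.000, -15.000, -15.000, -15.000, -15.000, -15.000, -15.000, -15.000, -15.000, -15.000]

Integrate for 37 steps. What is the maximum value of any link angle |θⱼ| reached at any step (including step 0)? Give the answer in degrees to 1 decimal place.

apply F[0]=+15.000 → step 1: x=0.002, v=0.283, θ₁=0.114, ω₁=-0.335, θ₂=-0.001, ω₂=-0.256
apply F[1]=+15.000 → step 2: x=0.011, v=0.672, θ₁=0.104, ω₁=-0.762, θ₂=-0.007, ω₂=-0.393
apply F[2]=+15.000 → step 3: x=0.029, v=1.070, θ₁=0.084, ω₁=-1.216, θ₂=-0.016, ω₂=-0.514
apply F[3]=+15.000 → step 4: x=0.054, v=1.483, θ₁=0.055, ω₁=-1.710, θ₂=-0.028, ω₂=-0.607
apply F[4]=+15.000 → step 5: x=0.088, v=1.913, θ₁=0.015, ω₁=-2.254, θ₂=-0.040, ω₂=-0.663
apply F[5]=+15.000 → step 6: x=0.131, v=2.355, θ₁=-0.036, ω₁=-2.845, θ₂=-0.054, ω₂=-0.682
apply F[6]=+6.078 → step 7: x=0.180, v=2.540, θ₁=-0.095, ω₁=-3.112, θ₂=-0.067, ω₂=-0.682
apply F[7]=-15.000 → step 8: x=0.226, v=2.132, θ₁=-0.153, ω₁=-2.614, θ₂=-0.081, ω₂=-0.648
apply F[8]=-15.000 → step 9: x=0.265, v=1.754, θ₁=-0.200, ω₁=-2.197, θ₂=-0.093, ω₂=-0.566
apply F[9]=-15.000 → step 10: x=0.297, v=1.407, θ₁=-0.241, ω₁=-1.859, θ₂=-0.103, ω₂=-0.434
apply F[10]=-15.000 → step 11: x=0.322, v=1.084, θ₁=-0.275, ω₁=-1.589, θ₂=-0.110, ω₂=-0.257
apply F[11]=-15.000 → step 12: x=0.340, v=0.782, θ₁=-0.305, ω₁=-1.377, θ₂=-0.113, ω₂=-0.040
apply F[12]=-15.000 → step 13: x=0.353, v=0.496, θ₁=-0.331, ω₁=-1.212, θ₂=-0.111, ω₂=0.215
apply F[13]=-15.000 → step 14: x=0.360, v=0.222, θ₁=-0.354, ω₁=-1.086, θ₂=-0.104, ω₂=0.505
apply F[14]=-15.000 → step 15: x=0.362, v=-0.045, θ₁=-0.374, ω₁=-0.991, θ₂=-0.091, ω₂=0.828
apply F[15]=-15.000 → step 16: x=0.359, v=-0.308, θ₁=-0.393, ω₁=-0.920, θ₂=-0.071, ω₂=1.184
apply F[16]=-15.000 → step 17: x=0.350, v=-0.572, θ₁=-0.411, ω₁=-0.864, θ₂=-0.043, ω₂=1.570
apply F[17]=-15.000 → step 18: x=0.336, v=-0.839, θ₁=-0.428, ω₁=-0.813, θ₂=-0.008, ω₂=1.983
apply F[18]=-15.000 → step 19: x=0.316, v=-1.112, θ₁=-0.444, ω₁=-0.757, θ₂=0.036, ω₂=2.418
apply F[19]=-15.000 → step 20: x=0.291, v=-1.394, θ₁=-0.458, ω₁=-0.684, θ₂=0.089, ω₂=2.867
apply F[20]=-15.000 → step 21: x=0.260, v=-1.687, θ₁=-0.471, ω₁=-0.580, θ₂=0.151, ω₂=3.325
apply F[21]=-15.000 → step 22: x=0.224, v=-1.992, θ₁=-0.481, ω₁=-0.435, θ₂=0.222, ω₂=3.785
apply F[22]=-15.000 → step 23: x=0.181, v=-2.308, θ₁=-0.488, ω₁=-0.236, θ₂=0.302, ω₂=4.243
apply F[23]=-15.000 → step 24: x=0.131, v=-2.636, θ₁=-0.490, ω₁=0.027, θ₂=0.392, ω₂=4.695
apply F[24]=-15.000 → step 25: x=0.075, v=-2.974, θ₁=-0.486, ω₁=0.364, θ₂=0.490, ω₂=5.139
apply F[25]=-15.000 → step 26: x=0.012, v=-3.322, θ₁=-0.475, ω₁=0.785, θ₂=0.597, ω₂=5.571
apply F[26]=-15.000 → step 27: x=-0.058, v=-3.681, θ₁=-0.454, ω₁=1.301, θ₂=0.713, ω₂=5.985
apply F[27]=-15.000 → step 28: x=-0.135, v=-4.053, θ₁=-0.422, ω₁=1.921, θ₂=0.836, ω₂=6.367
apply F[28]=-15.000 → step 29: x=-0.220, v=-4.441, θ₁=-0.377, ω₁=2.653, θ₂=0.967, ω₂=6.694
apply F[29]=-15.000 → step 30: x=-0.313, v=-4.851, θ₁=-0.315, ω₁=3.499, θ₂=1.103, ω₂=6.922
apply F[30]=-15.000 → step 31: x=-0.414, v=-5.285, θ₁=-0.236, ω₁=4.448, θ₂=1.243, ω₂=6.981
apply F[31]=-15.000 → step 32: x=-0.525, v=-5.740, θ₁=-0.137, ω₁=5.464, θ₂=1.381, ω₂=6.776
apply F[32]=-15.000 → step 33: x=-0.644, v=-6.198, θ₁=-0.017, ω₁=6.478, θ₂=1.511, ω₂=6.199
apply F[33]=-15.000 → step 34: x=-0.772, v=-6.617, θ₁=0.121, ω₁=7.395, θ₂=1.626, ω₂=5.177
apply F[34]=-15.000 → step 35: x=-0.908, v=-6.942, θ₁=0.277, ω₁=8.139, θ₂=1.715, ω₂=3.729
apply F[35]=-15.000 → step 36: x=-1.049, v=-7.131, θ₁=0.446, ω₁=8.707, θ₂=1.773, ω₂=1.969
apply F[36]=-15.000 → step 37: x=-1.192, v=-7.158, θ₁=0.625, ω₁=9.179, θ₂=1.793, ω₂=0.032
Max |angle| over trajectory = 1.793 rad = 102.7°.

Answer: 102.7°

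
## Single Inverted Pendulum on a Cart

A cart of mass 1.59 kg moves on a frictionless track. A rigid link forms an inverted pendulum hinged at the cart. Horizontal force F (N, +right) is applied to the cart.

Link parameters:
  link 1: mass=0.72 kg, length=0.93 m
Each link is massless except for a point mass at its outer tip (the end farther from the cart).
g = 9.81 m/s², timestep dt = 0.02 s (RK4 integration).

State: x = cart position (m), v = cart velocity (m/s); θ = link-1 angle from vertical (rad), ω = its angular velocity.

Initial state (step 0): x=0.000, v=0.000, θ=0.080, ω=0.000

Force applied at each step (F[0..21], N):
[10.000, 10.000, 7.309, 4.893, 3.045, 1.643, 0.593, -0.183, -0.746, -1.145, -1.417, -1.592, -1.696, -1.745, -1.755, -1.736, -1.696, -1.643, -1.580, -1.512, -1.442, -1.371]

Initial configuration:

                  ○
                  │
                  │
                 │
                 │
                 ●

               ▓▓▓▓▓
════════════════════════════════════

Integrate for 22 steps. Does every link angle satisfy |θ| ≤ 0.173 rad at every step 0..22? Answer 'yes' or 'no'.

Answer: yes

Derivation:
apply F[0]=+10.000 → step 1: x=0.001, v=0.118, θ=0.079, ω=-0.110
apply F[1]=+10.000 → step 2: x=0.005, v=0.237, θ=0.076, ω=-0.221
apply F[2]=+7.309 → step 3: x=0.010, v=0.322, θ=0.070, ω=-0.297
apply F[3]=+4.893 → step 4: x=0.017, v=0.378, θ=0.064, ω=-0.342
apply F[4]=+3.045 → step 5: x=0.025, v=0.411, θ=0.057, ω=-0.365
apply F[5]=+1.643 → step 6: x=0.034, v=0.427, θ=0.050, ω=-0.371
apply F[6]=+0.593 → step 7: x=0.042, v=0.430, θ=0.042, ω=-0.365
apply F[7]=-0.183 → step 8: x=0.051, v=0.425, θ=0.035, ω=-0.351
apply F[8]=-0.746 → step 9: x=0.059, v=0.412, θ=0.028, ω=-0.331
apply F[9]=-1.145 → step 10: x=0.067, v=0.396, θ=0.022, ω=-0.308
apply F[10]=-1.417 → step 11: x=0.075, v=0.376, θ=0.016, ω=-0.283
apply F[11]=-1.592 → step 12: x=0.082, v=0.355, θ=0.011, ω=-0.257
apply F[12]=-1.696 → step 13: x=0.089, v=0.333, θ=0.006, ω=-0.232
apply F[13]=-1.745 → step 14: x=0.096, v=0.311, θ=0.001, ω=-0.207
apply F[14]=-1.755 → step 15: x=0.102, v=0.289, θ=-0.003, ω=-0.184
apply F[15]=-1.736 → step 16: x=0.107, v=0.267, θ=-0.006, ω=-0.162
apply F[16]=-1.696 → step 17: x=0.112, v=0.247, θ=-0.009, ω=-0.141
apply F[17]=-1.643 → step 18: x=0.117, v=0.227, θ=-0.012, ω=-0.122
apply F[18]=-1.580 → step 19: x=0.121, v=0.208, θ=-0.014, ω=-0.105
apply F[19]=-1.512 → step 20: x=0.125, v=0.191, θ=-0.016, ω=-0.089
apply F[20]=-1.442 → step 21: x=0.129, v=0.174, θ=-0.018, ω=-0.074
apply F[21]=-1.371 → step 22: x=0.132, v=0.158, θ=-0.019, ω=-0.061
Max |angle| over trajectory = 0.080 rad; bound = 0.173 → within bound.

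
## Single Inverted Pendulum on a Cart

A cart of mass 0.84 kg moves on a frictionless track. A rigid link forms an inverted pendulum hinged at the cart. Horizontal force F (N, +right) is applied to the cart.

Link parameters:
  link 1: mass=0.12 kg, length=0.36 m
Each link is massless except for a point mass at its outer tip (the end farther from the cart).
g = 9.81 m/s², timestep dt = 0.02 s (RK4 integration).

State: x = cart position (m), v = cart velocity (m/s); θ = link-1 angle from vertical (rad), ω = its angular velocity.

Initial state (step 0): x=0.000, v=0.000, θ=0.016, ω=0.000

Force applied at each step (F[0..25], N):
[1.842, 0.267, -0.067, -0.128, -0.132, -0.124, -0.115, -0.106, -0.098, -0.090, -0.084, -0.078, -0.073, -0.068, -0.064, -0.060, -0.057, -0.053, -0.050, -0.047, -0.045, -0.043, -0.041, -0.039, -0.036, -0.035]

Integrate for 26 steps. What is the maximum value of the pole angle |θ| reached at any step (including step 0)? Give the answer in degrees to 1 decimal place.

Answer: 0.9°

Derivation:
apply F[0]=+1.842 → step 1: x=0.000, v=0.043, θ=0.015, ω=-0.112
apply F[1]=+0.267 → step 2: x=0.001, v=0.049, θ=0.013, ω=-0.121
apply F[2]=-0.067 → step 3: x=0.002, v=0.047, θ=0.010, ω=-0.110
apply F[3]=-0.128 → step 4: x=0.003, v=0.044, θ=0.008, ω=-0.095
apply F[4]=-0.132 → step 5: x=0.004, v=0.041, θ=0.006, ω=-0.082
apply F[5]=-0.124 → step 6: x=0.005, v=0.038, θ=0.005, ω=-0.070
apply F[6]=-0.115 → step 7: x=0.006, v=0.035, θ=0.004, ω=-0.060
apply F[7]=-0.106 → step 8: x=0.006, v=0.032, θ=0.002, ω=-0.051
apply F[8]=-0.098 → step 9: x=0.007, v=0.030, θ=0.002, ω=-0.044
apply F[9]=-0.090 → step 10: x=0.007, v=0.028, θ=0.001, ω=-0.037
apply F[10]=-0.084 → step 11: x=0.008, v=0.026, θ=0.000, ω=-0.031
apply F[11]=-0.078 → step 12: x=0.009, v=0.024, θ=-0.001, ω=-0.026
apply F[12]=-0.073 → step 13: x=0.009, v=0.022, θ=-0.001, ω=-0.022
apply F[13]=-0.068 → step 14: x=0.009, v=0.021, θ=-0.001, ω=-0.018
apply F[14]=-0.064 → step 15: x=0.010, v=0.019, θ=-0.002, ω=-0.015
apply F[15]=-0.060 → step 16: x=0.010, v=0.018, θ=-0.002, ω=-0.012
apply F[16]=-0.057 → step 17: x=0.010, v=0.016, θ=-0.002, ω=-0.010
apply F[17]=-0.053 → step 18: x=0.011, v=0.015, θ=-0.002, ω=-0.008
apply F[18]=-0.050 → step 19: x=0.011, v=0.014, θ=-0.003, ω=-0.006
apply F[19]=-0.047 → step 20: x=0.011, v=0.013, θ=-0.003, ω=-0.004
apply F[20]=-0.045 → step 21: x=0.012, v=0.012, θ=-0.003, ω=-0.003
apply F[21]=-0.043 → step 22: x=0.012, v=0.011, θ=-0.003, ω=-0.002
apply F[22]=-0.041 → step 23: x=0.012, v=0.010, θ=-0.003, ω=-0.001
apply F[23]=-0.039 → step 24: x=0.012, v=0.009, θ=-0.003, ω=-0.000
apply F[24]=-0.036 → step 25: x=0.012, v=0.009, θ=-0.003, ω=0.001
apply F[25]=-0.035 → step 26: x=0.013, v=0.008, θ=-0.003, ω=0.001
Max |angle| over trajectory = 0.016 rad = 0.9°.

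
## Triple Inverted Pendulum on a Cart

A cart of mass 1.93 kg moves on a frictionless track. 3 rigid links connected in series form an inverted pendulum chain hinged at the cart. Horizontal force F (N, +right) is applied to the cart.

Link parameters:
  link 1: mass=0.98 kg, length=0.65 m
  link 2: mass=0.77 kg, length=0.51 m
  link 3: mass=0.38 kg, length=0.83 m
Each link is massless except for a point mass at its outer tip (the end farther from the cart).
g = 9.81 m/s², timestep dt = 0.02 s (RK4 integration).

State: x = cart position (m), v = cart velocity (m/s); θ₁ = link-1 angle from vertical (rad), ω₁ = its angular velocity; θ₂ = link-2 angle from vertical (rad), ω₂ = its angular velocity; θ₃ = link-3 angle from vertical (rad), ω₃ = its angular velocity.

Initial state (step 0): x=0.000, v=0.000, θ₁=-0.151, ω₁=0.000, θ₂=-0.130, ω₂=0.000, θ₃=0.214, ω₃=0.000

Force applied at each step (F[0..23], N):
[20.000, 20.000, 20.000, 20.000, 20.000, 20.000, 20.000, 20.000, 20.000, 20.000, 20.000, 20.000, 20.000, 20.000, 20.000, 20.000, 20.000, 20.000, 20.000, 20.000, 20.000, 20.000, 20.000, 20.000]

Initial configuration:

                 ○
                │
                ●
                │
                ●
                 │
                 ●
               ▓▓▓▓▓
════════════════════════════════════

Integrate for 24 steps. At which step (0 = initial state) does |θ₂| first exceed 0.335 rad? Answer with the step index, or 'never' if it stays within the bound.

apply F[0]=+20.000 → step 1: x=0.002, v=0.233, θ₁=-0.155, ω₁=-0.406, θ₂=-0.130, ω₂=-0.031, θ₃=0.215, ω₃=0.091
apply F[1]=+20.000 → step 2: x=0.009, v=0.466, θ₁=-0.167, ω₁=-0.816, θ₂=-0.131, ω₂=-0.057, θ₃=0.218, ω₃=0.178
apply F[2]=+20.000 → step 3: x=0.021, v=0.699, θ₁=-0.188, ω₁=-1.233, θ₂=-0.133, ω₂=-0.072, θ₃=0.222, ω₃=0.259
apply F[3]=+20.000 → step 4: x=0.037, v=0.932, θ₁=-0.217, ω₁=-1.657, θ₂=-0.134, ω₂=-0.074, θ₃=0.228, ω₃=0.328
apply F[4]=+20.000 → step 5: x=0.058, v=1.161, θ₁=-0.254, ω₁=-2.085, θ₂=-0.135, ω₂=-0.064, θ₃=0.235, ω₃=0.382
apply F[5]=+20.000 → step 6: x=0.084, v=1.385, θ₁=-0.300, ω₁=-2.512, θ₂=-0.137, ω₂=-0.048, θ₃=0.243, ω₃=0.417
apply F[6]=+20.000 → step 7: x=0.114, v=1.599, θ₁=-0.354, ω₁=-2.926, θ₂=-0.137, ω₂=-0.039, θ₃=0.252, ω₃=0.429
apply F[7]=+20.000 → step 8: x=0.148, v=1.798, θ₁=-0.417, ω₁=-3.316, θ₂=-0.138, ω₂=-0.052, θ₃=0.260, ω₃=0.417
apply F[8]=+20.000 → step 9: x=0.185, v=1.979, θ₁=-0.487, ω₁=-3.670, θ₂=-0.140, ω₂=-0.105, θ₃=0.268, ω₃=0.382
apply F[9]=+20.000 → step 10: x=0.227, v=2.140, θ₁=-0.563, ω₁=-3.983, θ₂=-0.143, ω₂=-0.213, θ₃=0.275, ω₃=0.327
apply F[10]=+20.000 → step 11: x=0.271, v=2.278, θ₁=-0.646, ω₁=-4.254, θ₂=-0.149, ω₂=-0.385, θ₃=0.281, ω₃=0.256
apply F[11]=+20.000 → step 12: x=0.318, v=2.395, θ₁=-0.733, ω₁=-4.486, θ₂=-0.159, ω₂=-0.626, θ₃=0.285, ω₃=0.175
apply F[12]=+20.000 → step 13: x=0.366, v=2.491, θ₁=-0.825, ω₁=-4.683, θ₂=-0.174, ω₂=-0.934, θ₃=0.288, ω₃=0.084
apply F[13]=+20.000 → step 14: x=0.417, v=2.567, θ₁=-0.920, ω₁=-4.853, θ₂=-0.196, ω₂=-1.306, θ₃=0.289, ω₃=-0.014
apply F[14]=+20.000 → step 15: x=0.469, v=2.625, θ₁=-1.019, ω₁=-4.998, θ₂=-0.227, ω₂=-1.738, θ₃=0.287, ω₃=-0.121
apply F[15]=+20.000 → step 16: x=0.522, v=2.665, θ₁=-1.120, ω₁=-5.122, θ₂=-0.266, ω₂=-2.224, θ₃=0.284, ω₃=-0.238
apply F[16]=+20.000 → step 17: x=0.575, v=2.688, θ₁=-1.224, ω₁=-5.225, θ₂=-0.316, ω₂=-2.761, θ₃=0.278, ω₃=-0.370
apply F[17]=+20.000 → step 18: x=0.629, v=2.694, θ₁=-1.329, ω₁=-5.305, θ₂=-0.377, ω₂=-3.341, θ₃=0.269, ω₃=-0.523
apply F[18]=+20.000 → step 19: x=0.683, v=2.686, θ₁=-1.436, ω₁=-5.359, θ₂=-0.450, ω₂=-3.962, θ₃=0.257, ω₃=-0.705
apply F[19]=+20.000 → step 20: x=0.737, v=2.664, θ₁=-1.543, ω₁=-5.381, θ₂=-0.536, ω₂=-4.616, θ₃=0.240, ω₃=-0.926
apply F[20]=+20.000 → step 21: x=0.790, v=2.630, θ₁=-1.651, ω₁=-5.365, θ₂=-0.635, ω₂=-5.298, θ₃=0.219, ω₃=-1.198
apply F[21]=+20.000 → step 22: x=0.842, v=2.585, θ₁=-1.758, ω₁=-5.304, θ₂=-0.748, ω₂=-6.004, θ₃=0.192, ω₃=-1.538
apply F[22]=+20.000 → step 23: x=0.893, v=2.530, θ₁=-1.863, ω₁=-5.188, θ₂=-0.875, ω₂=-6.727, θ₃=0.157, ω₃=-1.961
apply F[23]=+20.000 → step 24: x=0.943, v=2.467, θ₁=-1.965, ω₁=-5.013, θ₂=-1.017, ω₂=-7.462, θ₃=0.113, ω₃=-2.486
|θ₂| = 0.377 > 0.335 first at step 18.

Answer: 18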